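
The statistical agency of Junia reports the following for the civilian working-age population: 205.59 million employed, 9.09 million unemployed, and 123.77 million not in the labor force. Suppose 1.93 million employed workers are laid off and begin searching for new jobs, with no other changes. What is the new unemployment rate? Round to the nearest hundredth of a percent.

New unemployment rate ≈ 5.13%.

Initially, labor force = 205.59 + 9.09 = 214.68 million, so u = 9.09/214.68 = 4.23%.
After the change, employed falls and unemployed rises by 1.93; labor force unchanged → E = 203.66, U = 11.02, labor force = 214.68 million.
New unemployment rate = 11.02 / 214.68 = 5.13%.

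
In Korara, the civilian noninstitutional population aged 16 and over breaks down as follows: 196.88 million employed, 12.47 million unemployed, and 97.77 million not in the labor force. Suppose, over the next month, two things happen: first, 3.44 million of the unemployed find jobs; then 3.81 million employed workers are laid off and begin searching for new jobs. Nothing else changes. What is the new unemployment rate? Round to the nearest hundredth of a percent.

Initially, labor force = 196.88 + 12.47 = 209.35 million, so u = 12.47/209.35 = 5.96%.
After the first change, unemployed falls and employed rises by 3.44; labor force unchanged → E = 200.32, U = 9.03, labor force = 209.35 million.
After the second change, employed falls and unemployed rises by 3.81; labor force unchanged → E = 196.51, U = 12.84, labor force = 209.35 million.
New unemployment rate = 12.84 / 209.35 = 6.13%.

New unemployment rate ≈ 6.13%.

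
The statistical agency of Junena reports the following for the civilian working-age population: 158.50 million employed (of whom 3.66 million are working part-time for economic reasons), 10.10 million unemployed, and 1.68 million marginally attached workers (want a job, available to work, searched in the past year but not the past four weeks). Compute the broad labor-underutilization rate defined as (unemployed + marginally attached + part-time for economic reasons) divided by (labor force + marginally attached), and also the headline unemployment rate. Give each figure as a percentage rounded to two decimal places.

Labor force = 158.50 + 10.10 = 168.60 million.
Numerator = 10.10 + 1.68 + 3.66 = 15.44 million.
Denominator = 168.60 + 1.68 = 170.28 million.
Broad rate = 15.44 / 170.28 = 9.07%.
Headline unemployment rate = 10.10 / 168.60 = 5.99%.

Broad underutilization rate ≈ 9.07%; headline unemployment rate ≈ 5.99%.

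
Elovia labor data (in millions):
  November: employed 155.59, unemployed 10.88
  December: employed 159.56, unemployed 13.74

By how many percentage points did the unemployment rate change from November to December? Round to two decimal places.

November: labor force = 155.59 + 10.88 = 166.47; u = 10.88/166.47 = 6.54%.
December: labor force = 159.56 + 13.74 = 173.30; u = 13.74/173.30 = 7.93%.
Change = 7.93% − 6.54% = +1.39 pp.

The unemployment rate changed by +1.39 percentage points.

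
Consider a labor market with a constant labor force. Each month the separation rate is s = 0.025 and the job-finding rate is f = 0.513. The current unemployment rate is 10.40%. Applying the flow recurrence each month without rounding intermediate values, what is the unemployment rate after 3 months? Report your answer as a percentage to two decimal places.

Unemployment rate after three months ≈ 5.21%.

With a fixed labor force, u_{t+1} = u_t + s·(1−u_t) − f·u_t = u_t·(1−s−f) + s.
Here 1−s−f = 0.462 and s = 0.025.
u_1 = 0.104000 × 0.462 + 0.025 = 0.073048.
u_2 = 0.073048 × 0.462 + 0.025 = 0.058748.
u_3 = 0.058748 × 0.462 + 0.025 = 0.052142.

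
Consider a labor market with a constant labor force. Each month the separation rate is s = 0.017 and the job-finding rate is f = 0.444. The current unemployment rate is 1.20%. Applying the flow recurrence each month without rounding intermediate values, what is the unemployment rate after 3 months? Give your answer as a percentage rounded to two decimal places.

Unemployment rate after three months ≈ 3.30%.

With a fixed labor force, u_{t+1} = u_t + s·(1−u_t) − f·u_t = u_t·(1−s−f) + s.
Here 1−s−f = 0.539 and s = 0.017.
u_1 = 0.012000 × 0.539 + 0.017 = 0.023468.
u_2 = 0.023468 × 0.539 + 0.017 = 0.029649.
u_3 = 0.029649 × 0.539 + 0.017 = 0.032981.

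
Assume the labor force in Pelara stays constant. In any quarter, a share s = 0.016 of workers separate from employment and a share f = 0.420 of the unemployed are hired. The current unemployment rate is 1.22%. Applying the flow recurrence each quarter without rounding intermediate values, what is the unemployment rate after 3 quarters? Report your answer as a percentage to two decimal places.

With a fixed labor force, u_{t+1} = u_t + s·(1−u_t) − f·u_t = u_t·(1−s−f) + s.
Here 1−s−f = 0.564 and s = 0.016.
u_1 = 0.012200 × 0.564 + 0.016 = 0.022881.
u_2 = 0.022881 × 0.564 + 0.016 = 0.028905.
u_3 = 0.028905 × 0.564 + 0.016 = 0.032302.

Unemployment rate after three quarters ≈ 3.23%.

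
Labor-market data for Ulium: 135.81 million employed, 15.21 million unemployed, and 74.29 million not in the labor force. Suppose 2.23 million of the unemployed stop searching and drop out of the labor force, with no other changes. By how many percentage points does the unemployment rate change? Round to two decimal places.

Initially, labor force = 135.81 + 15.21 = 151.02 million, so u = 15.21/151.02 = 10.07%.
After the change, unemployed and labor force both fall by 2.23 → E = 135.81, U = 12.98, labor force = 148.79 million.
New unemployment rate = 12.98 / 148.79 = 8.72%.
Change = 8.72% − 10.07% = −1.35 percentage points.

The unemployment rate changes by −1.35 percentage points.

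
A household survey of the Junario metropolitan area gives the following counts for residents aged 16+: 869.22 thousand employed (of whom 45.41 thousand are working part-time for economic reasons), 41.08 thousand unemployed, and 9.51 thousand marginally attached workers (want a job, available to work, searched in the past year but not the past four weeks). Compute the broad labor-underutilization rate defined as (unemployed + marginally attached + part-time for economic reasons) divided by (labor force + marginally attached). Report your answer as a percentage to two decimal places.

Broad underutilization rate ≈ 10.44%.

Labor force = 869.22 + 41.08 = 910.30 thousand.
Numerator = 41.08 + 9.51 + 45.41 = 96.00 thousand.
Denominator = 910.30 + 9.51 = 919.81 thousand.
Broad rate = 96.00 / 919.81 = 10.44%.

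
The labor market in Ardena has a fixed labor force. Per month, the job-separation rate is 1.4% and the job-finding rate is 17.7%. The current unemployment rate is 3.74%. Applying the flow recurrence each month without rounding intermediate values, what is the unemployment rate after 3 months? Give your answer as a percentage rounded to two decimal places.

Unemployment rate after three months ≈ 5.43%.

With a fixed labor force, u_{t+1} = u_t + s·(1−u_t) − f·u_t = u_t·(1−s−f) + s.
Here 1−s−f = 0.809 and s = 0.014.
u_1 = 0.037400 × 0.809 + 0.014 = 0.044257.
u_2 = 0.044257 × 0.809 + 0.014 = 0.049804.
u_3 = 0.049804 × 0.809 + 0.014 = 0.054291.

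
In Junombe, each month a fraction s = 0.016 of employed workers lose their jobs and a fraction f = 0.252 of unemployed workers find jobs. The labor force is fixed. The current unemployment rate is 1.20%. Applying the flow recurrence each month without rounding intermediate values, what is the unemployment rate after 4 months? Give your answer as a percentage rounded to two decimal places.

With a fixed labor force, u_{t+1} = u_t + s·(1−u_t) − f·u_t = u_t·(1−s−f) + s.
Here 1−s−f = 0.732 and s = 0.016.
u_1 = 0.012000 × 0.732 + 0.016 = 0.024784.
u_2 = 0.024784 × 0.732 + 0.016 = 0.034142.
u_3 = 0.034142 × 0.732 + 0.016 = 0.040992.
u_4 = 0.040992 × 0.732 + 0.016 = 0.046006.

Unemployment rate after four months ≈ 4.60%.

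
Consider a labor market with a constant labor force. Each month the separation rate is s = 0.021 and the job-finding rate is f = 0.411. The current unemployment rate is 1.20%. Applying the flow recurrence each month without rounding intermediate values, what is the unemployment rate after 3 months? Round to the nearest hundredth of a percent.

Unemployment rate after three months ≈ 4.19%.

With a fixed labor force, u_{t+1} = u_t + s·(1−u_t) − f·u_t = u_t·(1−s−f) + s.
Here 1−s−f = 0.568 and s = 0.021.
u_1 = 0.012000 × 0.568 + 0.021 = 0.027816.
u_2 = 0.027816 × 0.568 + 0.021 = 0.036799.
u_3 = 0.036799 × 0.568 + 0.021 = 0.041902.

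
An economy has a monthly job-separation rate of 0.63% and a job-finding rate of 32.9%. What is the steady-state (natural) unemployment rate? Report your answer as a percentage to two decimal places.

At steady state the flows balance: s·E = f·U, so U/(E+U) = s/(s+f).
u* = 0.63 / (0.63 + 32.9) = 0.63 / 33.53 = 1.88%.

Steady-state unemployment rate ≈ 1.88%.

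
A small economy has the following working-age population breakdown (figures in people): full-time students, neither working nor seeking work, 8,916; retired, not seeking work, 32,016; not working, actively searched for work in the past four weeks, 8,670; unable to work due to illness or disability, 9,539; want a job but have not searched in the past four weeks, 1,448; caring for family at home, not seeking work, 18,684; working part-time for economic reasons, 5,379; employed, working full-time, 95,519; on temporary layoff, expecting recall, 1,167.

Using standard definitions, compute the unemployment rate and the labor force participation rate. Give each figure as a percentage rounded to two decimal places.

Unemployment rate ≈ 8.88%; labor force participation rate ≈ 61.07%.

Employed = 5,379 + 95,519 = 100,898 (anyone who worked, including part-time for economic reasons, counts as employed).
Unemployed = 8,670 + 1,167 = 9,837 (jobless and actively searching, or on temporary layoff).
Labor force = 100,898 + 9,837 = 110,735.
Not in labor force = 8,916 + 32,016 + 9,539 + 1,448 + 18,684 = 70,603 (those not working and not actively searching are outside the labor force — including those who want a job but have given up searching).
Civilian working-age population = 110,735 + 70,603 = 181,338.
Unemployment rate = 9,837 / 110,735 = 8.88%.
Labor force participation rate = 110,735 / 181,338 = 61.07%.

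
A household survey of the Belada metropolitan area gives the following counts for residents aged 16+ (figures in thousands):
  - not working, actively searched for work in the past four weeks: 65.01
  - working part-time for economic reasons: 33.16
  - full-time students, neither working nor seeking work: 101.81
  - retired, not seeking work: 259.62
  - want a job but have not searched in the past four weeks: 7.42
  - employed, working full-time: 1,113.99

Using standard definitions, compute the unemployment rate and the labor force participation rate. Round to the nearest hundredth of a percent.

Unemployment rate ≈ 5.36%; labor force participation rate ≈ 76.67%.

Employed = 33.16 + 1,113.99 = 1,147.15 thousand (anyone who worked, including part-time for economic reasons, counts as employed).
Unemployed = 65.01 thousand.
Labor force = 1,147.15 + 65.01 = 1,212.16 thousand.
Not in labor force = 101.81 + 259.62 + 7.42 = 368.85 thousand (those not working and not actively searching are outside the labor force — including those who want a job but have given up searching).
Civilian working-age population = 1,212.16 + 368.85 = 1,581.01 thousand.
Unemployment rate = 65.01 / 1,212.16 = 5.36%.
Labor force participation rate = 1,212.16 / 1,581.01 = 76.67%.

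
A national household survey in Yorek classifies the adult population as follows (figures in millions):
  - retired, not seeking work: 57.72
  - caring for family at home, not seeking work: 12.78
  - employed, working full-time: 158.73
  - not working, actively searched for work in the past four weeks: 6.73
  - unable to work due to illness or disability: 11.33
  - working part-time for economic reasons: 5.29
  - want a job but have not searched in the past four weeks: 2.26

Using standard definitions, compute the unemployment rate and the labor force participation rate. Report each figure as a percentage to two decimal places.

Unemployment rate ≈ 3.94%; labor force participation rate ≈ 67.00%.

Employed = 158.73 + 5.29 = 164.02 million (anyone who worked, including part-time for economic reasons, counts as employed).
Unemployed = 6.73 million.
Labor force = 164.02 + 6.73 = 170.75 million.
Not in labor force = 57.72 + 12.78 + 11.33 + 2.26 = 84.09 million (those not working and not actively searching are outside the labor force — including those who want a job but have given up searching).
Civilian working-age population = 170.75 + 84.09 = 254.84 million.
Unemployment rate = 6.73 / 170.75 = 3.94%.
Labor force participation rate = 170.75 / 254.84 = 67.00%.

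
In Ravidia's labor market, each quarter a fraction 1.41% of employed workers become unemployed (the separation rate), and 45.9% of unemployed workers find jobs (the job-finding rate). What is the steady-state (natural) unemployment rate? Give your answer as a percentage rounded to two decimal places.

Steady-state unemployment rate ≈ 2.98%.

At steady state the flows balance: s·E = f·U, so U/(E+U) = s/(s+f).
u* = 1.41 / (1.41 + 45.9) = 1.41 / 47.31 = 2.98%.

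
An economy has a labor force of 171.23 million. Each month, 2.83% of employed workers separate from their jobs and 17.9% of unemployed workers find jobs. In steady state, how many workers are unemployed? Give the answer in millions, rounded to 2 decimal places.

Steady-state unemployment rate u* = s/(s+f) = 2.83/(2.83+17.9) = 0.136517.
Unemployed = u* × labor force = 0.136517 × 171.23 ≈ 23.38 million.

About 23.38 million are unemployed in steady state.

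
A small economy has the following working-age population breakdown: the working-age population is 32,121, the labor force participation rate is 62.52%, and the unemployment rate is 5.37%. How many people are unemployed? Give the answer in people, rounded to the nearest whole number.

Labor force = 0.6252 × 32,121 = 20,082.
Unemployed = 0.0537 × 20,082 ≈ 1,078.

About 1,078 are unemployed.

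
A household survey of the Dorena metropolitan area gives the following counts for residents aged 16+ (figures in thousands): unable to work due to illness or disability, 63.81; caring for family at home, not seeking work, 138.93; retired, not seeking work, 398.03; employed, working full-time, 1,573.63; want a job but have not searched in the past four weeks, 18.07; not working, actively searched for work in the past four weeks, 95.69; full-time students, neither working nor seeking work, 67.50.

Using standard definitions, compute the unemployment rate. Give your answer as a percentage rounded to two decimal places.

Employed = 1,573.63 thousand.
Unemployed = 95.69 thousand.
Labor force = 1,573.63 + 95.69 = 1,669.32 thousand.
Unemployment rate = 95.69 / 1,669.32 = 5.73%.

Unemployment rate ≈ 5.73%.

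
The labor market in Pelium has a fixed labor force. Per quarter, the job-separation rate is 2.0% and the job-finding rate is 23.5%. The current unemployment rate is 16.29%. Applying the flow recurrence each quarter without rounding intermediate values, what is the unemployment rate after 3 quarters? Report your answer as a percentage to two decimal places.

Unemployment rate after three quarters ≈ 11.34%.

With a fixed labor force, u_{t+1} = u_t + s·(1−u_t) − f·u_t = u_t·(1−s−f) + s.
Here 1−s−f = 0.745 and s = 0.020.
u_1 = 0.162900 × 0.745 + 0.020 = 0.141361.
u_2 = 0.141361 × 0.745 + 0.020 = 0.125314.
u_3 = 0.125314 × 0.745 + 0.020 = 0.113359.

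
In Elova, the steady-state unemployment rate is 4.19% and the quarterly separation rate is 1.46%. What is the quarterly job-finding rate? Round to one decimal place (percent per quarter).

Job-finding rate ≈ 33.4% per quarter.

From u* = s/(s+f): f = s·(1−u)/u.
f = 1.46 × (1 − 0.0419) / 0.0419 = 1.3988 / 0.0419 ≈ 33.4% per quarter.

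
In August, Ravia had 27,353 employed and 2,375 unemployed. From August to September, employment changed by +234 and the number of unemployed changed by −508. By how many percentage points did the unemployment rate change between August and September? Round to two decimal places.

The unemployment rate changed by −1.65 percentage points.

August: labor force = 27,353 + 2,375 = 29,728; u = 2,375/29,728 = 7.99%.
September: labor force = 27,587 + 1,867 = 29,454; u = 1,867/29,454 = 6.34%.
Change = 6.34% − 7.99% = −1.65 pp.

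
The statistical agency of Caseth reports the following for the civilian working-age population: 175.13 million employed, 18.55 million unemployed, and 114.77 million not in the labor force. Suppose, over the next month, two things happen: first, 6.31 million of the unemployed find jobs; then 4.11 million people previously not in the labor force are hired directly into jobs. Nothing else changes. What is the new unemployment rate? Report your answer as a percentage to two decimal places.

New unemployment rate ≈ 6.19%.

Initially, labor force = 175.13 + 18.55 = 193.68 million, so u = 18.55/193.68 = 9.58%.
After the first change, unemployed falls and employed rises by 6.31; labor force unchanged → E = 181.44, U = 12.24, labor force = 193.68 million.
After the second change, employed and labor force both rise by 4.11; unemployed unchanged → E = 185.55, U = 12.24, labor force = 197.79 million.
New unemployment rate = 12.24 / 197.79 = 6.19%.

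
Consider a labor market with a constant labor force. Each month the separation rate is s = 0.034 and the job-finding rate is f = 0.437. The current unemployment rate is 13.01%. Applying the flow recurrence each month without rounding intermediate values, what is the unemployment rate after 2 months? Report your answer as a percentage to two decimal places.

With a fixed labor force, u_{t+1} = u_t + s·(1−u_t) − f·u_t = u_t·(1−s−f) + s.
Here 1−s−f = 0.529 and s = 0.034.
u_1 = 0.130100 × 0.529 + 0.034 = 0.102823.
u_2 = 0.102823 × 0.529 + 0.034 = 0.088393.

Unemployment rate after two months ≈ 8.84%.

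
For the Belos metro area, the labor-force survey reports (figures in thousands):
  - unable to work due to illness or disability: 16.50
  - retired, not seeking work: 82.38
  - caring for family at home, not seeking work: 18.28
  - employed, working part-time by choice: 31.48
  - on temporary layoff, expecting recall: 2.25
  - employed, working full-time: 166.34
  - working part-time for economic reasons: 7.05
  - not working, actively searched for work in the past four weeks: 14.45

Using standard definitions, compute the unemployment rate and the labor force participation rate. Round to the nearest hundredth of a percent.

Employed = 31.48 + 166.34 + 7.05 = 204.87 thousand (anyone who worked, including part-time for economic reasons, counts as employed).
Unemployed = 2.25 + 14.45 = 16.70 thousand (jobless and actively searching, or on temporary layoff).
Labor force = 204.87 + 16.70 = 221.57 thousand.
Not in labor force = 16.50 + 82.38 + 18.28 = 117.16 thousand (those not working and not actively searching are outside the labor force).
Civilian working-age population = 221.57 + 117.16 = 338.73 thousand.
Unemployment rate = 16.70 / 221.57 = 7.54%.
Labor force participation rate = 221.57 / 338.73 = 65.41%.

Unemployment rate ≈ 7.54%; labor force participation rate ≈ 65.41%.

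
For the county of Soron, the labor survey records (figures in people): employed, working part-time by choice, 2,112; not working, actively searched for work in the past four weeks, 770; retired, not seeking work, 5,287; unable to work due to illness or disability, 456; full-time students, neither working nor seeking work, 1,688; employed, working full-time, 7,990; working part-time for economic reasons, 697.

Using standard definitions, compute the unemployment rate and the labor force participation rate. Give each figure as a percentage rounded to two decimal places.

Unemployment rate ≈ 6.66%; labor force participation rate ≈ 60.89%.

Employed = 2,112 + 7,990 + 697 = 10,799 (anyone who worked, including part-time for economic reasons, counts as employed).
Unemployed = 770.
Labor force = 10,799 + 770 = 11,569.
Not in labor force = 5,287 + 456 + 1,688 = 7,431 (those not working and not actively searching are outside the labor force).
Civilian working-age population = 11,569 + 7,431 = 19,000.
Unemployment rate = 770 / 11,569 = 6.66%.
Labor force participation rate = 11,569 / 19,000 = 60.89%.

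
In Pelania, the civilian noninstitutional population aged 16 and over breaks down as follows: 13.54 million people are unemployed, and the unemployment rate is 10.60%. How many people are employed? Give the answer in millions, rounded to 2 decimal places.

Labor force = U / u = 13.54 / 0.1060 ≈ 127.74 million.
Employed = labor force − unemployed = 127.74 − 13.54 = 114.20 million.

About 114.20 million are employed.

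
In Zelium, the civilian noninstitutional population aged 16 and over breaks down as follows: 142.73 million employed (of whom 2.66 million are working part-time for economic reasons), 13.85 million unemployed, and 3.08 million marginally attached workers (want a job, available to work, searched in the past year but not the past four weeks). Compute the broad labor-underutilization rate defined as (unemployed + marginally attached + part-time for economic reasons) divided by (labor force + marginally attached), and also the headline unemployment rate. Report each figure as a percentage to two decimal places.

Labor force = 142.73 + 13.85 = 156.58 million.
Numerator = 13.85 + 3.08 + 2.66 = 19.59 million.
Denominator = 156.58 + 3.08 = 159.66 million.
Broad rate = 19.59 / 159.66 = 12.27%.
Headline unemployment rate = 13.85 / 156.58 = 8.85%.

Broad underutilization rate ≈ 12.27%; headline unemployment rate ≈ 8.85%.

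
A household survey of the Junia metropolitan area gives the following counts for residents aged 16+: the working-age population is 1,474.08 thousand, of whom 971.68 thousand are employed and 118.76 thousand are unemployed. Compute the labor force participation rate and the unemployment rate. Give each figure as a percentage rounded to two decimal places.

Labor force = employed + unemployed = 971.68 + 118.76 = 1,090.44 thousand.
Unemployment rate = 118.76 / 1,090.44 = 10.89%.
Labor force participation rate = 1,090.44 / 1,474.08 = 73.97%.

Labor force participation rate ≈ 73.97%; unemployment rate ≈ 10.89%.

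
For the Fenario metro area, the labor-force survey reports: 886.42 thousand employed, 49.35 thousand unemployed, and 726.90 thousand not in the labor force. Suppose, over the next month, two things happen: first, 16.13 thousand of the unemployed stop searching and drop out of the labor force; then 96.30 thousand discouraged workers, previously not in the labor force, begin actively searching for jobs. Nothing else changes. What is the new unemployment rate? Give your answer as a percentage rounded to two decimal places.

New unemployment rate ≈ 12.75%.

Initially, labor force = 886.42 + 49.35 = 935.77 thousand, so u = 49.35/935.77 = 5.27%.
After the first change, unemployed and labor force both fall by 16.13 → E = 886.42, U = 33.22, labor force = 919.64 thousand.
After the second change, unemployed and labor force both rise by 96.30 → E = 886.42, U = 129.52, labor force = 1,015.94 thousand.
New unemployment rate = 129.52 / 1,015.94 = 12.75%.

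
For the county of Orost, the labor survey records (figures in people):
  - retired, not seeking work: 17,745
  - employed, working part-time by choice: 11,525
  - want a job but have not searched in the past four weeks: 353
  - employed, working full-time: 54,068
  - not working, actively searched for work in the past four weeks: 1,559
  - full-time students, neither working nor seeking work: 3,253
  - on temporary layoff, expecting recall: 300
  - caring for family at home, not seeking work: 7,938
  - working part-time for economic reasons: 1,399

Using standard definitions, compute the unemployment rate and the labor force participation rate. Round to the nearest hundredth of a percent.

Unemployment rate ≈ 2.70%; labor force participation rate ≈ 70.16%.

Employed = 11,525 + 54,068 + 1,399 = 66,992 (anyone who worked, including part-time for economic reasons, counts as employed).
Unemployed = 1,559 + 300 = 1,859 (jobless and actively searching, or on temporary layoff).
Labor force = 66,992 + 1,859 = 68,851.
Not in labor force = 17,745 + 353 + 3,253 + 7,938 = 29,289 (those not working and not actively searching are outside the labor force — including those who want a job but have given up searching).
Civilian working-age population = 68,851 + 29,289 = 98,140.
Unemployment rate = 1,859 / 68,851 = 2.70%.
Labor force participation rate = 68,851 / 98,140 = 70.16%.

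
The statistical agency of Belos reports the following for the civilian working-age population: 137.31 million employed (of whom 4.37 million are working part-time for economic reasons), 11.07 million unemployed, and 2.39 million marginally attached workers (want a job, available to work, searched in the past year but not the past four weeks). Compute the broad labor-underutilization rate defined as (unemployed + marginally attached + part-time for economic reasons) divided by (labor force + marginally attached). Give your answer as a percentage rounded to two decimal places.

Labor force = 137.31 + 11.07 = 148.38 million.
Numerator = 11.07 + 2.39 + 4.37 = 17.83 million.
Denominator = 148.38 + 2.39 = 150.77 million.
Broad rate = 17.83 / 150.77 = 11.83%.

Broad underutilization rate ≈ 11.83%.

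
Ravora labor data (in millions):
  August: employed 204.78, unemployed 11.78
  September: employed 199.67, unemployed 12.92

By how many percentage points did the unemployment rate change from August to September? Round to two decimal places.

The unemployment rate changed by +0.64 percentage points.

August: labor force = 204.78 + 11.78 = 216.56; u = 11.78/216.56 = 5.44%.
September: labor force = 199.67 + 12.92 = 212.59; u = 12.92/212.59 = 6.08%.
Change = 6.08% − 5.44% = +0.64 pp.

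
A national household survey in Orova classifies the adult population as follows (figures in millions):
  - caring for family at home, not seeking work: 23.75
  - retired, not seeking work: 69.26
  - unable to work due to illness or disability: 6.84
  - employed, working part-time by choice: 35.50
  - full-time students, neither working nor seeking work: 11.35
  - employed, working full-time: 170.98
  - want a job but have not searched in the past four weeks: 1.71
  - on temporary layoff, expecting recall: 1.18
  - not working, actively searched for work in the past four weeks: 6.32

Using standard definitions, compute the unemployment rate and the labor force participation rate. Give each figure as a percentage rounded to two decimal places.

Employed = 35.50 + 170.98 = 206.48 million.
Unemployed = 1.18 + 6.32 = 7.50 million (jobless and actively searching, or on temporary layoff).
Labor force = 206.48 + 7.50 = 213.98 million.
Not in labor force = 23.75 + 69.26 + 6.84 + 11.35 + 1.71 = 112.91 million (those not working and not actively searching are outside the labor force — including those who want a job but have given up searching).
Civilian working-age population = 213.98 + 112.91 = 326.89 million.
Unemployment rate = 7.50 / 213.98 = 3.51%.
Labor force participation rate = 213.98 / 326.89 = 65.46%.

Unemployment rate ≈ 3.51%; labor force participation rate ≈ 65.46%.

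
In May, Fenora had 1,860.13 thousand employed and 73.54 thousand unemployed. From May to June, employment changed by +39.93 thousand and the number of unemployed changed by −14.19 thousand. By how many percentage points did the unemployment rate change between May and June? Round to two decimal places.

The unemployment rate changed by −0.77 percentage points.

May: labor force = 1,860.13 + 73.54 = 1,933.67; u = 73.54/1,933.67 = 3.80%.
June: labor force = 1,900.06 + 59.35 = 1,959.41; u = 59.35/1,959.41 = 3.03%.
Change = 3.03% − 3.80% = −0.77 pp.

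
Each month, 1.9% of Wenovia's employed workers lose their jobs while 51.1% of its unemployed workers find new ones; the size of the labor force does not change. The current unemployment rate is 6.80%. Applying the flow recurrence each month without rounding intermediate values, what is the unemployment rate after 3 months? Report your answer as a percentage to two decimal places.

With a fixed labor force, u_{t+1} = u_t + s·(1−u_t) − f·u_t = u_t·(1−s−f) + s.
Here 1−s−f = 0.470 and s = 0.019.
u_1 = 0.068000 × 0.470 + 0.019 = 0.050960.
u_2 = 0.050960 × 0.470 + 0.019 = 0.042951.
u_3 = 0.042951 × 0.470 + 0.019 = 0.039187.

Unemployment rate after three months ≈ 3.92%.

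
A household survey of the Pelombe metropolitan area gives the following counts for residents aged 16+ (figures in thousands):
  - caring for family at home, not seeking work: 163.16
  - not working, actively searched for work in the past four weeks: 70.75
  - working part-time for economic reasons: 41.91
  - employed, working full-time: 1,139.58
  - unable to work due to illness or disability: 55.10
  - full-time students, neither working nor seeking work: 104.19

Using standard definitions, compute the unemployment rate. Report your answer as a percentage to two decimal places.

Unemployment rate ≈ 5.65%.

Employed = 41.91 + 1,139.58 = 1,181.49 thousand (anyone who worked, including part-time for economic reasons, counts as employed).
Unemployed = 70.75 thousand.
Labor force = 1,181.49 + 70.75 = 1,252.24 thousand.
Unemployment rate = 70.75 / 1,252.24 = 5.65%.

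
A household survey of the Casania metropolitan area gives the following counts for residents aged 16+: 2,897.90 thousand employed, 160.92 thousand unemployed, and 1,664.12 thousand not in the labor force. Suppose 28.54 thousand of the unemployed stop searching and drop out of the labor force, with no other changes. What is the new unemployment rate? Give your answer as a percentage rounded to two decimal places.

Initially, labor force = 2,897.90 + 160.92 = 3,058.82 thousand, so u = 160.92/3,058.82 = 5.26%.
After the change, unemployed and labor force both fall by 28.54 → E = 2,897.90, U = 132.38, labor force = 3,030.28 thousand.
New unemployment rate = 132.38 / 3,030.28 = 4.37%.

New unemployment rate ≈ 4.37%.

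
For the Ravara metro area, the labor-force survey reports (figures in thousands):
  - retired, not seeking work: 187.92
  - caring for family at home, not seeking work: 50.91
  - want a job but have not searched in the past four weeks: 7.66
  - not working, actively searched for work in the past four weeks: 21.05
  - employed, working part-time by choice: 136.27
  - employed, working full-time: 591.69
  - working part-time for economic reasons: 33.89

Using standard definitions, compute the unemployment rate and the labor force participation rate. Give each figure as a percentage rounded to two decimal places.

Employed = 136.27 + 591.69 + 33.89 = 761.85 thousand (anyone who worked, including part-time for economic reasons, counts as employed).
Unemployed = 21.05 thousand.
Labor force = 761.85 + 21.05 = 782.90 thousand.
Not in labor force = 187.92 + 50.91 + 7.66 = 246.49 thousand (those not working and not actively searching are outside the labor force — including those who want a job but have given up searching).
Civilian working-age population = 782.90 + 246.49 = 1,029.39 thousand.
Unemployment rate = 21.05 / 782.90 = 2.69%.
Labor force participation rate = 782.90 / 1,029.39 = 76.05%.

Unemployment rate ≈ 2.69%; labor force participation rate ≈ 76.05%.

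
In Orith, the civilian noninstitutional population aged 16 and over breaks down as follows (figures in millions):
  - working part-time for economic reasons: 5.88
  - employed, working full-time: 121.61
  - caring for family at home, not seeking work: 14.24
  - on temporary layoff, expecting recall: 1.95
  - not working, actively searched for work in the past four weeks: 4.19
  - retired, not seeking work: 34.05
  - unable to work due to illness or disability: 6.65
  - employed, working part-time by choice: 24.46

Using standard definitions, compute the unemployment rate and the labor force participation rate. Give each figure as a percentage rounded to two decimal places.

Unemployment rate ≈ 3.88%; labor force participation rate ≈ 74.21%.

Employed = 5.88 + 121.61 + 24.46 = 151.95 million (anyone who worked, including part-time for economic reasons, counts as employed).
Unemployed = 1.95 + 4.19 = 6.14 million (jobless and actively searching, or on temporary layoff).
Labor force = 151.95 + 6.14 = 158.09 million.
Not in labor force = 14.24 + 34.05 + 6.65 = 54.94 million (those not working and not actively searching are outside the labor force).
Civilian working-age population = 158.09 + 54.94 = 213.03 million.
Unemployment rate = 6.14 / 158.09 = 3.88%.
Labor force participation rate = 158.09 / 213.03 = 74.21%.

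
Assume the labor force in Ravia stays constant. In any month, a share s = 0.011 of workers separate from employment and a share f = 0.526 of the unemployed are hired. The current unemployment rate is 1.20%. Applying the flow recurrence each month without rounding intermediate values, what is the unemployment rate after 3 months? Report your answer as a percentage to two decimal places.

Unemployment rate after three months ≈ 1.96%.

With a fixed labor force, u_{t+1} = u_t + s·(1−u_t) − f·u_t = u_t·(1−s−f) + s.
Here 1−s−f = 0.463 and s = 0.011.
u_1 = 0.012000 × 0.463 + 0.011 = 0.016556.
u_2 = 0.016556 × 0.463 + 0.011 = 0.018665.
u_3 = 0.018665 × 0.463 + 0.011 = 0.019642.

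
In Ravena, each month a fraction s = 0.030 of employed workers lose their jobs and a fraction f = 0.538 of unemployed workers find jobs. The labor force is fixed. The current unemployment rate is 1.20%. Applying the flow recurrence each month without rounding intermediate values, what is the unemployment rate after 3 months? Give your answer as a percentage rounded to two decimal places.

Unemployment rate after three months ≈ 4.95%.

With a fixed labor force, u_{t+1} = u_t + s·(1−u_t) − f·u_t = u_t·(1−s−f) + s.
Here 1−s−f = 0.432 and s = 0.030.
u_1 = 0.012000 × 0.432 + 0.030 = 0.035184.
u_2 = 0.035184 × 0.432 + 0.030 = 0.045199.
u_3 = 0.045199 × 0.432 + 0.030 = 0.049526.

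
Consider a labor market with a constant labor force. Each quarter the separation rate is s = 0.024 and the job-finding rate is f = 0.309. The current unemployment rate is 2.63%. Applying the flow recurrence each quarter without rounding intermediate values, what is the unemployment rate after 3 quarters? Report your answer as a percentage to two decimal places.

With a fixed labor force, u_{t+1} = u_t + s·(1−u_t) − f·u_t = u_t·(1−s−f) + s.
Here 1−s−f = 0.667 and s = 0.024.
u_1 = 0.026300 × 0.667 + 0.024 = 0.041542.
u_2 = 0.041542 × 0.667 + 0.024 = 0.051709.
u_3 = 0.051709 × 0.667 + 0.024 = 0.058490.

Unemployment rate after three quarters ≈ 5.85%.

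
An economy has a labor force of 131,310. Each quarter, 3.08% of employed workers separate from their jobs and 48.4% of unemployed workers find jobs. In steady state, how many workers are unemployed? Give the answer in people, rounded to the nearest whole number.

About 7,856 are unemployed in steady state.

Steady-state unemployment rate u* = s/(s+f) = 3.08/(3.08+48.4) = 0.059829.
Unemployed = u* × labor force = 0.059829 × 131,310 ≈ 7,856.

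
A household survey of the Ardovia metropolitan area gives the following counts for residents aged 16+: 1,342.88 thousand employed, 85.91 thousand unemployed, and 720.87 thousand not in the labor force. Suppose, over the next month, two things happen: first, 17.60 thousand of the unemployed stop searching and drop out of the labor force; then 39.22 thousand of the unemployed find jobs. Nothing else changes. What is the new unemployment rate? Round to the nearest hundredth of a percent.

Initially, labor force = 1,342.88 + 85.91 = 1,428.79 thousand, so u = 85.91/1,428.79 = 6.01%.
After the first change, unemployed and labor force both fall by 17.60 → E = 1,342.88, U = 68.31, labor force = 1,411.19 thousand.
After the second change, unemployed falls and employed rises by 39.22; labor force unchanged → E = 1,382.10, U = 29.09, labor force = 1,411.19 thousand.
New unemployment rate = 29.09 / 1,411.19 = 2.06%.

New unemployment rate ≈ 2.06%.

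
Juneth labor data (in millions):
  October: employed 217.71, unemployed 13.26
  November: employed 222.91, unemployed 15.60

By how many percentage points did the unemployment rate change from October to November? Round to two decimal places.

The unemployment rate changed by +0.80 percentage points.

October: labor force = 217.71 + 13.26 = 230.97; u = 13.26/230.97 = 5.74%.
November: labor force = 222.91 + 15.60 = 238.51; u = 15.60/238.51 = 6.54%.
Change = 6.54% − 5.74% = +0.80 pp.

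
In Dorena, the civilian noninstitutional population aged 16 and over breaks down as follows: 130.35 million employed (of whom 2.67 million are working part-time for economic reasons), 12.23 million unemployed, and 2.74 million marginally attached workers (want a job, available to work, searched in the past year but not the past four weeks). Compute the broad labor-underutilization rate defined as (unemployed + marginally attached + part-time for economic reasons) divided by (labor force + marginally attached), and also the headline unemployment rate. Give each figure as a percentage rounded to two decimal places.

Labor force = 130.35 + 12.23 = 142.58 million.
Numerator = 12.23 + 2.74 + 2.67 = 17.64 million.
Denominator = 142.58 + 2.74 = 145.32 million.
Broad rate = 17.64 / 145.32 = 12.14%.
Headline unemployment rate = 12.23 / 142.58 = 8.58%.

Broad underutilization rate ≈ 12.14%; headline unemployment rate ≈ 8.58%.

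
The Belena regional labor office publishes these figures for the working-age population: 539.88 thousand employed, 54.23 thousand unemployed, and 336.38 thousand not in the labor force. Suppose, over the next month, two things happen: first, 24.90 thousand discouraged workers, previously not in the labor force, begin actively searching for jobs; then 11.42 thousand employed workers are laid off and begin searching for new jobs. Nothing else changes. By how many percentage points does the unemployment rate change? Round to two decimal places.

The unemployment rate changes by +5.50 percentage points.

Initially, labor force = 539.88 + 54.23 = 594.11 thousand, so u = 54.23/594.11 = 9.13%.
After the first change, unemployed and labor force both rise by 24.90 → E = 539.88, U = 79.13, labor force = 619.01 thousand.
After the second change, employed falls and unemployed rises by 11.42; labor force unchanged → E = 528.46, U = 90.55, labor force = 619.01 thousand.
New unemployment rate = 90.55 / 619.01 = 14.63%.
Change = 14.63% − 9.13% = +5.50 percentage points.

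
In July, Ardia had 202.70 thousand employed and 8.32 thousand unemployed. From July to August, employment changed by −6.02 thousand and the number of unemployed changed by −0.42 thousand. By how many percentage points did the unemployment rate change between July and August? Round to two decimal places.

The unemployment rate changed by −0.08 percentage points.

July: labor force = 202.70 + 8.32 = 211.02; u = 8.32/211.02 = 3.94%.
August: labor force = 196.68 + 7.90 = 204.58; u = 7.90/204.58 = 3.86%.
Change = 3.86% − 3.94% = −0.08 pp.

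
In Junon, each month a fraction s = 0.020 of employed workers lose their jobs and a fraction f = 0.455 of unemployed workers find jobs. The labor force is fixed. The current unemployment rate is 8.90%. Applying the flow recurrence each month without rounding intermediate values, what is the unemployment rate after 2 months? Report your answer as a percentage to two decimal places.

With a fixed labor force, u_{t+1} = u_t + s·(1−u_t) − f·u_t = u_t·(1−s−f) + s.
Here 1−s−f = 0.525 and s = 0.020.
u_1 = 0.089000 × 0.525 + 0.020 = 0.066725.
u_2 = 0.066725 × 0.525 + 0.020 = 0.055031.

Unemployment rate after two months ≈ 5.50%.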